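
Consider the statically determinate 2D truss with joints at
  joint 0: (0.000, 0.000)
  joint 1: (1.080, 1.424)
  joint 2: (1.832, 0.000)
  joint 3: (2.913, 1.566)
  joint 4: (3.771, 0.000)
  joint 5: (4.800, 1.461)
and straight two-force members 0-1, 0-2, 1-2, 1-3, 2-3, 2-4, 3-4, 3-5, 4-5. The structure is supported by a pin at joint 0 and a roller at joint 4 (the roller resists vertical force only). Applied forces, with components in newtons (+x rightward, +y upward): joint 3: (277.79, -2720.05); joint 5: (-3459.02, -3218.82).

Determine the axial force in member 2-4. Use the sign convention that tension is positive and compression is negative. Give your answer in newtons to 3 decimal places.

-1385.575

N=6 nodes, M=9 members, R=3 reactions → 2N=12, M+R=12
member 0 (0-1): L=1.7872, (cx,cy)=(0.6043,0.7968)
member 1 (0-2): L=1.8320, (cx,cy)=(1.0000,0.0000)
member 2 (1-2): L=1.6104, (cx,cy)=(0.4670,-0.8843)
member 3 (1-3): L=1.8385, (cx,cy)=(0.9970,0.0772)
member 4 (2-3): L=1.9029, (cx,cy)=(0.5681,0.8230)
member 5 (2-4): L=1.9390, (cx,cy)=(1.0000,0.0000)
member 6 (3-4): L=1.7856, (cx,cy)=(0.4805,-0.8770)
member 7 (3-5): L=1.8899, (cx,cy)=(0.9985,-0.0556)
member 8 (4-5): L=1.7870, (cx,cy)=(0.5758,0.8176)
solve A·x = −loads:
  F[0-1] = -1211.5565 N (compression)
  F[0-2] = -2449.1004 N (compression)
  F[1-2] = +987.1397 N (tension)
  F[1-3] = -1196.6734 N (compression)
  F[2-3] = -1060.6727 N (compression)
  F[2-4] = -1385.5748 N (compression)
  F[3-4] = -1928.0600 N (compression)
  F[3-5] = -1148.7882 N (compression)
  F[4-5] = -4015.1122 N (compression)
  Rx@0 = +3181.2300 N
  Ry@0 = +965.3265 N
  Ry@4 = +4973.5435 N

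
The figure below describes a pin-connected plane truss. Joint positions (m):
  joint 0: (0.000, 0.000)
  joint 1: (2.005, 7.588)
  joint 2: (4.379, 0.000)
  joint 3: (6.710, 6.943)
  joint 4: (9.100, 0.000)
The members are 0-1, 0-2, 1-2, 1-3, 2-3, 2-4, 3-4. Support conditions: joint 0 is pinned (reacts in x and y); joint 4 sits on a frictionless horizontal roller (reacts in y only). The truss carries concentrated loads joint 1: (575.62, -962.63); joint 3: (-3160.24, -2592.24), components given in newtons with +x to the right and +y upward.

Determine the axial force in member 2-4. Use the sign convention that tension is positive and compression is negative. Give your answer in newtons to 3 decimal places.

66.208

N=5 nodes, M=7 members, R=3 reactions → 2N=10, M+R=10
member 0 (0-1): L=7.8484, (cx,cy)=(0.2555,0.9668)
member 1 (0-2): L=4.3790, (cx,cy)=(1.0000,0.0000)
member 2 (1-2): L=7.9507, (cx,cy)=(0.2986,-0.9544)
member 3 (1-3): L=4.7490, (cx,cy)=(0.9907,-0.1358)
member 4 (2-3): L=7.3239, (cx,cy)=(0.3183,0.9480)
member 5 (2-4): L=4.7210, (cx,cy)=(1.0000,0.0000)
member 6 (3-4): L=7.3428, (cx,cy)=(0.3255,-0.9455)
solve A·x = −loads:
  F[0-1] = -3477.9377 N (compression)
  F[0-2] = -1696.1277 N (compression)
  F[1-2] = +2847.0316 N (tension)
  F[1-3] = -2335.8522 N (compression)
  F[2-3] = -2866.2012 N (compression)
  F[2-4] = +66.2083 N (tension)
  F[3-4] = -203.4130 N (compression)
  Rx@0 = +2584.6200 N
  Ry@0 = +3362.5335 N
  Ry@4 = +192.3365 N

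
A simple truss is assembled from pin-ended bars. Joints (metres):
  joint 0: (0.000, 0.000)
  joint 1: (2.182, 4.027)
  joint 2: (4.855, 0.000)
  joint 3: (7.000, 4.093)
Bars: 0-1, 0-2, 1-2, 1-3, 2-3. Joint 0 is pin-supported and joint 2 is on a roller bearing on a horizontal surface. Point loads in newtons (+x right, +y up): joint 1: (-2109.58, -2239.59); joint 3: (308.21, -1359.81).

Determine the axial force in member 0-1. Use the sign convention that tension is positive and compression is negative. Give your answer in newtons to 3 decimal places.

-2413.740

N=4 nodes, M=5 members, R=3 reactions → 2N=8, M+R=8
member 0 (0-1): L=4.5802, (cx,cy)=(0.4764,0.8792)
member 1 (0-2): L=4.8550, (cx,cy)=(1.0000,0.0000)
member 2 (1-2): L=4.8334, (cx,cy)=(0.5530,-0.8332)
member 3 (1-3): L=4.8185, (cx,cy)=(0.9999,0.0137)
member 4 (2-3): L=4.6210, (cx,cy)=(0.4642,0.8857)
solve A·x = −loads:
  F[0-1] = -2413.7401 N (compression)
  F[0-2] = -651.4577 N (compression)
  F[1-2] = -123.9600 N (compression)
  F[1-3] = +1028.3175 N (tension)
  F[2-3] = -1551.1299 N (compression)
  Rx@0 = +1801.3700 N
  Ry@0 = +2122.2259 N
  Ry@2 = +1477.1741 N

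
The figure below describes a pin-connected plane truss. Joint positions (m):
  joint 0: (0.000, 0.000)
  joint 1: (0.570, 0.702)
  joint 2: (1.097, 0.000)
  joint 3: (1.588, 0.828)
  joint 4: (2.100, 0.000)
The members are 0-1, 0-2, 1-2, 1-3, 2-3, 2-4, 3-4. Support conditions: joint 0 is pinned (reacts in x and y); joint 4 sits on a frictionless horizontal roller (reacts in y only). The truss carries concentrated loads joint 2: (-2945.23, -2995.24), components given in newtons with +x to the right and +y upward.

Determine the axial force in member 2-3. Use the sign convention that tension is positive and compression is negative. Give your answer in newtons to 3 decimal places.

2113.412

N=5 nodes, M=7 members, R=3 reactions → 2N=10, M+R=10
member 0 (0-1): L=0.9043, (cx,cy)=(0.6303,0.7763)
member 1 (0-2): L=1.0970, (cx,cy)=(1.0000,0.0000)
member 2 (1-2): L=0.8778, (cx,cy)=(0.6004,-0.7997)
member 3 (1-3): L=1.0258, (cx,cy)=(0.9924,0.1228)
member 4 (2-3): L=0.9626, (cx,cy)=(0.5101,0.8601)
member 5 (2-4): L=1.0030, (cx,cy)=(1.0000,0.0000)
member 6 (3-4): L=0.9735, (cx,cy)=(0.5259,-0.8505)
solve A·x = −loads:
  F[0-1] = -1842.7831 N (compression)
  F[0-2] = -1783.6450 N (compression)
  F[1-2] = +1472.2660 N (tension)
  F[1-3] = -2061.0896 N (compression)
  F[2-3] = +2113.4125 N (tension)
  F[2-4] = +967.5170 N (tension)
  F[3-4] = -1839.6300 N (compression)
  Rx@0 = +2945.2300 N
  Ry@0 = +1430.5837 N
  Ry@4 = +1564.6563 N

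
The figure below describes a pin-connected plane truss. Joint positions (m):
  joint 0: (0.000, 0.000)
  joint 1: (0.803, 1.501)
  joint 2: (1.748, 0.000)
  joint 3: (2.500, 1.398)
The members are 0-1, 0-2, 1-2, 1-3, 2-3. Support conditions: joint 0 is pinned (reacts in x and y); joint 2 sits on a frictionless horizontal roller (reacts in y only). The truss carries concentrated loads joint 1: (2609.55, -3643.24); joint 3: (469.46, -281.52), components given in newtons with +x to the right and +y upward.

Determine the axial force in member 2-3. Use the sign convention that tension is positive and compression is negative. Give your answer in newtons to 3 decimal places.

-278.226

N=4 nodes, M=5 members, R=3 reactions → 2N=8, M+R=8
member 0 (0-1): L=1.7023, (cx,cy)=(0.4717,0.8818)
member 1 (0-2): L=1.7480, (cx,cy)=(1.0000,0.0000)
member 2 (1-2): L=1.7737, (cx,cy)=(0.5328,-0.8463)
member 3 (1-3): L=1.7001, (cx,cy)=(0.9982,-0.0606)
member 4 (2-3): L=1.5874, (cx,cy)=(0.4737,0.8807)
solve A·x = −loads:
  F[0-1] = +870.7461 N (tension)
  F[0-2] = +2668.2652 N (tension)
  F[1-2] = -5255.5461 N (compression)
  F[1-3] = +602.3688 N (tension)
  F[2-3] = -278.2260 N (compression)
  Rx@0 = -3079.0100 N
  Ry@0 = -767.7808 N
  Ry@2 = +4692.5408 N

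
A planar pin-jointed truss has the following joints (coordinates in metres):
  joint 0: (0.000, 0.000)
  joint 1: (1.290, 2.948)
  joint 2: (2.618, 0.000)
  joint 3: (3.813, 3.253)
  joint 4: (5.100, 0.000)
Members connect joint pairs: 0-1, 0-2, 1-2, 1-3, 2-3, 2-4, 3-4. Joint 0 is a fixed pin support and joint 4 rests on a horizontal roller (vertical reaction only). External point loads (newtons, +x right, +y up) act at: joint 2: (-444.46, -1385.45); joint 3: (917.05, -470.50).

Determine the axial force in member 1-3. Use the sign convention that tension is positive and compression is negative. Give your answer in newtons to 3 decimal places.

N=5 nodes, M=7 members, R=3 reactions → 2N=10, M+R=10
member 0 (0-1): L=3.2179, (cx,cy)=(0.4009,0.9161)
member 1 (0-2): L=2.6180, (cx,cy)=(1.0000,0.0000)
member 2 (1-2): L=3.2333, (cx,cy)=(0.4107,-0.9118)
member 3 (1-3): L=2.5414, (cx,cy)=(0.9928,0.1200)
member 4 (2-3): L=3.4655, (cx,cy)=(0.3448,0.9387)
member 5 (2-4): L=2.4820, (cx,cy)=(1.0000,0.0000)
member 6 (3-4): L=3.4983, (cx,cy)=(0.3679,-0.9299)
solve A·x = −loads:
  F[0-1] = -227.0973 N (compression)
  F[0-2] = +563.6297 N (tension)
  F[1-2] = +204.9537 N (tension)
  F[1-3] = -176.4949 N (compression)
  F[2-3] = +1276.8963 N (tension)
  F[2-4] = +651.9664 N (tension)
  F[3-4] = -1772.1833 N (compression)
  Rx@0 = -472.5900 N
  Ry@0 = +208.0503 N
  Ry@4 = +1647.8997 N

-176.495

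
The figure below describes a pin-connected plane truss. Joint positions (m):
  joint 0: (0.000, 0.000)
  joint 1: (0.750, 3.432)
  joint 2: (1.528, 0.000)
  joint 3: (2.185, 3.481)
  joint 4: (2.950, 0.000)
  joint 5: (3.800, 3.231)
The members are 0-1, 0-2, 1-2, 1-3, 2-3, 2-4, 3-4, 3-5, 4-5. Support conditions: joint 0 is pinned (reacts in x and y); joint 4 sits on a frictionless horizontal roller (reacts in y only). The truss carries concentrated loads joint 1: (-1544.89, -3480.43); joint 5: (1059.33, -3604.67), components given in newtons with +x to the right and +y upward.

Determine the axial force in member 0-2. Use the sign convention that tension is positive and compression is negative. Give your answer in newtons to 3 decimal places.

-6.099

N=6 nodes, M=9 members, R=3 reactions → 2N=12, M+R=12
member 0 (0-1): L=3.5130, (cx,cy)=(0.2135,0.9769)
member 1 (0-2): L=1.5280, (cx,cy)=(1.0000,0.0000)
member 2 (1-2): L=3.5191, (cx,cy)=(0.2211,-0.9753)
member 3 (1-3): L=1.4358, (cx,cy)=(0.9994,0.0341)
member 4 (2-3): L=3.5425, (cx,cy)=(0.1855,0.9827)
member 5 (2-4): L=1.4220, (cx,cy)=(1.0000,0.0000)
member 6 (3-4): L=3.5641, (cx,cy)=(0.2146,-0.9767)
member 7 (3-5): L=1.6342, (cx,cy)=(0.9882,-0.1530)
member 8 (4-5): L=3.3409, (cx,cy)=(0.2544,0.9671)
solve A·x = −loads:
  F[0-1] = -2245.7926 N (compression)
  F[0-2] = -6.0987 N (compression)
  F[1-2] = -1271.9056 N (compression)
  F[1-3] = +1347.4073 N (tension)
  F[2-3] = +1262.3332 N (tension)
  F[2-4] = -521.4103 N (compression)
  F[3-4] = -1622.8579 N (compression)
  F[3-5] = +1952.0504 N (tension)
  F[4-5] = -3418.5425 N (compression)
  Rx@0 = +485.5600 N
  Ry@0 = +2194.0148 N
  Ry@4 = +4891.0852 N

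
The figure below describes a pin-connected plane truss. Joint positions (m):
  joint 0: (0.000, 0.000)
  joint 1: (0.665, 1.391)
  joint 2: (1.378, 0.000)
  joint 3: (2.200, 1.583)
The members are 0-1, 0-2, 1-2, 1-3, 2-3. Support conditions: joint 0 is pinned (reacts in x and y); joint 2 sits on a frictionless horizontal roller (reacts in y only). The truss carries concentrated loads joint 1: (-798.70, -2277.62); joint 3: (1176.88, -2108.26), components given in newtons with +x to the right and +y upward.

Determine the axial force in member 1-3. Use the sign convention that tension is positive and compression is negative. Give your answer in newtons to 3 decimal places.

2448.354

N=4 nodes, M=5 members, R=3 reactions → 2N=8, M+R=8
member 0 (0-1): L=1.5418, (cx,cy)=(0.4313,0.9022)
member 1 (0-2): L=1.3780, (cx,cy)=(1.0000,0.0000)
member 2 (1-2): L=1.5631, (cx,cy)=(0.4561,-0.8899)
member 3 (1-3): L=1.5470, (cx,cy)=(0.9923,0.1241)
member 4 (2-3): L=1.7837, (cx,cy)=(0.4608,0.8875)
solve A·x = −loads:
  F[0-1] = +692.5950 N (tension)
  F[0-2] = +79.4515 N (tension)
  F[1-2] = -2920.0941 N (compression)
  F[1-3] = +2448.3538 N (tension)
  F[2-3] = -2717.9519 N (compression)
  Rx@0 = -378.1800 N
  Ry@0 = -624.8592 N
  Ry@2 = +5010.7392 N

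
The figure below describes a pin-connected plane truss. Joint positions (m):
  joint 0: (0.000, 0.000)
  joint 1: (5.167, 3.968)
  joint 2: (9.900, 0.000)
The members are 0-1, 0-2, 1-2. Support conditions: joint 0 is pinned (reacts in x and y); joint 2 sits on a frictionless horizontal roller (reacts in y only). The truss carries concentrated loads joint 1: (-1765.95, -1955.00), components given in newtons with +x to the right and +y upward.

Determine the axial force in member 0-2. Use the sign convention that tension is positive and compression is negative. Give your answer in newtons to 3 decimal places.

372.801

N=3 nodes, M=3 members, R=3 reactions → 2N=6, M+R=6
member 0 (0-1): L=6.5148, (cx,cy)=(0.7931,0.6091)
member 1 (0-2): L=9.9000, (cx,cy)=(1.0000,0.0000)
member 2 (1-2): L=6.1763, (cx,cy)=(0.7663,-0.6425)
solve A·x = −loads:
  F[0-1] = -2696.6489 N (compression)
  F[0-2] = +372.8013 N (tension)
  F[1-2] = -486.4824 N (compression)
  Rx@0 = +1765.9500 N
  Ry@0 = +1642.4550 N
  Ry@2 = +312.5450 N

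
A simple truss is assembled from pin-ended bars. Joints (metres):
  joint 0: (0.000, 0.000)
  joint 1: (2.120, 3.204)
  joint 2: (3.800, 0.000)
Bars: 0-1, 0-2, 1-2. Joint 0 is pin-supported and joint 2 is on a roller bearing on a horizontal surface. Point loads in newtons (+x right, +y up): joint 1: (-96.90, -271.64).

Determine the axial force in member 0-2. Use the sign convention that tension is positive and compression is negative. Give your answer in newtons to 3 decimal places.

36.623

N=3 nodes, M=3 members, R=3 reactions → 2N=6, M+R=6
member 0 (0-1): L=3.8419, (cx,cy)=(0.5518,0.8340)
member 1 (0-2): L=3.8000, (cx,cy)=(1.0000,0.0000)
member 2 (1-2): L=3.6177, (cx,cy)=(0.4644,-0.8856)
solve A·x = −loads:
  F[0-1] = -241.9704 N (compression)
  F[0-2] = +36.6226 N (tension)
  F[1-2] = -78.8636 N (compression)
  Rx@0 = +96.9000 N
  Ry@0 = +201.7955 N
  Ry@2 = +69.8445 N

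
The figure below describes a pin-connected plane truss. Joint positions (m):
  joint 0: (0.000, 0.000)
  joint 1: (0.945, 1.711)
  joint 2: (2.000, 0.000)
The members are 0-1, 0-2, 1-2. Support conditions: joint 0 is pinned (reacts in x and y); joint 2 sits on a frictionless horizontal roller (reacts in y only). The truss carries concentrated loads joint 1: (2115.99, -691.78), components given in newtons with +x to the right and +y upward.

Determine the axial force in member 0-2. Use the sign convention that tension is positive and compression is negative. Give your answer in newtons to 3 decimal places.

1317.730

N=3 nodes, M=3 members, R=3 reactions → 2N=6, M+R=6
member 0 (0-1): L=1.9546, (cx,cy)=(0.4835,0.8754)
member 1 (0-2): L=2.0000, (cx,cy)=(1.0000,0.0000)
member 2 (1-2): L=2.0101, (cx,cy)=(0.5248,-0.8512)
solve A·x = −loads:
  F[0-1] = +1651.1076 N (tension)
  F[0-2] = +1317.7298 N (tension)
  F[1-2] = -2510.6949 N (compression)
  Rx@0 = -2115.9900 N
  Ry@0 = -1445.3155 N
  Ry@2 = +2137.0955 N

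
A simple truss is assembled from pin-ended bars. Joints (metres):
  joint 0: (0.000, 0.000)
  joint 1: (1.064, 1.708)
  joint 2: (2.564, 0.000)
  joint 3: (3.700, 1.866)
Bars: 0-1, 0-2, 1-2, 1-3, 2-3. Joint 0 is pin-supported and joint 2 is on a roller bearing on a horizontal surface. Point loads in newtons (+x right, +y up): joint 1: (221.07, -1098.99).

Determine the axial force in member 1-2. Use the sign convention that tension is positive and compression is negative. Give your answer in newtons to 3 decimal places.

N=4 nodes, M=5 members, R=3 reactions → 2N=8, M+R=8
member 0 (0-1): L=2.0123, (cx,cy)=(0.5287,0.8488)
member 1 (0-2): L=2.5640, (cx,cy)=(1.0000,0.0000)
member 2 (1-2): L=2.2732, (cx,cy)=(0.6599,-0.7514)
member 3 (1-3): L=2.6407, (cx,cy)=(0.9982,0.0598)
member 4 (2-3): L=2.1846, (cx,cy)=(0.5200,0.8542)
solve A·x = −loads:
  F[0-1] = -583.9798 N (compression)
  F[0-2] = +529.8479 N (tension)
  F[1-2] = -802.9533 N (compression)
  F[1-3] = -0.0000 N (compression)
  F[2-3] = +0.0000 N (tension)
  Rx@0 = -221.0700 N
  Ry@0 = +495.6698 N
  Ry@2 = +603.3202 N

-802.953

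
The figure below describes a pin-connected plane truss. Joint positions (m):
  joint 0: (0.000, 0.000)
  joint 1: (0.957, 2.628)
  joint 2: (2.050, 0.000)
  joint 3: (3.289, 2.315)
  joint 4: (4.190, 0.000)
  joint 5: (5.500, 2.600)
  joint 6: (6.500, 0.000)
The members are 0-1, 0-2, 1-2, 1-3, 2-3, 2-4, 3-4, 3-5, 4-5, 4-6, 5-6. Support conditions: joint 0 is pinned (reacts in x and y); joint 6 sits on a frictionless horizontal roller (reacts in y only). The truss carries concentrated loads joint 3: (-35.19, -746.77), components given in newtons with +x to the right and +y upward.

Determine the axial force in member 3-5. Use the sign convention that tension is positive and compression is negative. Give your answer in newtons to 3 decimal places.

-350.001

N=7 nodes, M=11 members, R=3 reactions → 2N=14, M+R=14
member 0 (0-1): L=2.7968, (cx,cy)=(0.3422,0.9396)
member 1 (0-2): L=2.0500, (cx,cy)=(1.0000,0.0000)
member 2 (1-2): L=2.8462, (cx,cy)=(0.3840,-0.9233)
member 3 (1-3): L=2.3529, (cx,cy)=(0.9911,-0.1330)
member 4 (2-3): L=2.6257, (cx,cy)=(0.4719,0.8817)
member 5 (2-4): L=2.1400, (cx,cy)=(1.0000,0.0000)
member 6 (3-4): L=2.4842, (cx,cy)=(0.3627,-0.9319)
member 7 (3-5): L=2.2293, (cx,cy)=(0.9918,0.1278)
member 8 (4-5): L=2.9114, (cx,cy)=(0.4500,0.8930)
member 9 (4-6): L=2.3100, (cx,cy)=(1.0000,0.0000)
member 10 (5-6): L=2.7857, (cx,cy)=(0.3590,-0.9333)
solve A·x = −loads:
  F[0-1] = -405.9414 N (compression)
  F[0-2] = +103.7124 N (tension)
  F[1-2] = +458.9222 N (tension)
  F[1-3] = -317.9621 N (compression)
  F[2-3] = -480.6066 N (compression)
  F[2-4] = +506.7313 N (tension)
  F[3-4] = -440.0418 N (compression)
  F[3-5] = -350.0006 N (compression)
  F[4-5] = +459.1884 N (tension)
  F[4-6] = +140.5125 N (tension)
  F[5-6] = -391.4226 N (compression)
  Rx@0 = +35.1900 N
  Ry@0 = +381.4374 N
  Ry@6 = +365.3326 N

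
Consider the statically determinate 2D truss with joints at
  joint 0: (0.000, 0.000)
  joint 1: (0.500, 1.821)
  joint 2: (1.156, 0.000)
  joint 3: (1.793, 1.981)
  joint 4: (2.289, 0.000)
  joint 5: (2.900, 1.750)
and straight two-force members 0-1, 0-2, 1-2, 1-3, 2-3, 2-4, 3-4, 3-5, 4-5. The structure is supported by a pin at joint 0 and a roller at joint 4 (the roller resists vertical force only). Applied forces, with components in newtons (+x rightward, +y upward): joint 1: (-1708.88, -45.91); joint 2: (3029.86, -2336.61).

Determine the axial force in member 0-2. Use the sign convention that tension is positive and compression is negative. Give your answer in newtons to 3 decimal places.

N=6 nodes, M=9 members, R=3 reactions → 2N=12, M+R=12
member 0 (0-1): L=1.8884, (cx,cy)=(0.2648,0.9643)
member 1 (0-2): L=1.1560, (cx,cy)=(1.0000,0.0000)
member 2 (1-2): L=1.9356, (cx,cy)=(0.3389,-0.9408)
member 3 (1-3): L=1.3029, (cx,cy)=(0.9924,0.1228)
member 4 (2-3): L=2.0809, (cx,cy)=(0.3061,0.9520)
member 5 (2-4): L=1.1330, (cx,cy)=(1.0000,0.0000)
member 6 (3-4): L=2.0422, (cx,cy)=(0.2429,-0.9701)
member 7 (3-5): L=1.1308, (cx,cy)=(0.9789,-0.2043)
member 8 (4-5): L=1.8536, (cx,cy)=(0.3296,0.9441)
solve A·x = −loads:
  F[0-1] = -2646.3853 N (compression)
  F[0-2] = +2021.6765 N (tension)
  F[1-2] = +2676.9488 N (tension)
  F[1-3] = +101.6798 N (tension)
  F[2-3] = -191.0763 N (compression)
  F[2-4] = -42.4183 N (compression)
  F[3-4] = +174.6461 N (tension)
  F[3-5] = -0.0000 N (tension)
  F[4-5] = +0.0000 N (tension)
  Rx@0 = -1320.9800 N
  Ry@0 = +2551.9365 N
  Ry@4 = -169.4165 N

2021.676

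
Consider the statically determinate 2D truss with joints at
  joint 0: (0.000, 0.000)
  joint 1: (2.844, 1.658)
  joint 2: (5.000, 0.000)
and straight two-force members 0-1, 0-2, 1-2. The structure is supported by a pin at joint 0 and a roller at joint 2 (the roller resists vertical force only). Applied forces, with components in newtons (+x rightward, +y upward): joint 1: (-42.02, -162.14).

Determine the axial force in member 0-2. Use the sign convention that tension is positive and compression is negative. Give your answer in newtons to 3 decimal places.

N=3 nodes, M=3 members, R=3 reactions → 2N=6, M+R=6
member 0 (0-1): L=3.2920, (cx,cy)=(0.8639,0.5036)
member 1 (0-2): L=5.0000, (cx,cy)=(1.0000,0.0000)
member 2 (1-2): L=2.7198, (cx,cy)=(0.7927,-0.6096)
solve A·x = −loads:
  F[0-1] = -166.4837 N (compression)
  F[0-2] = +101.8072 N (tension)
  F[1-2] = -128.4299 N (compression)
  Rx@0 = +42.0200 N
  Ry@0 = +83.8486 N
  Ry@2 = +78.2914 N

101.807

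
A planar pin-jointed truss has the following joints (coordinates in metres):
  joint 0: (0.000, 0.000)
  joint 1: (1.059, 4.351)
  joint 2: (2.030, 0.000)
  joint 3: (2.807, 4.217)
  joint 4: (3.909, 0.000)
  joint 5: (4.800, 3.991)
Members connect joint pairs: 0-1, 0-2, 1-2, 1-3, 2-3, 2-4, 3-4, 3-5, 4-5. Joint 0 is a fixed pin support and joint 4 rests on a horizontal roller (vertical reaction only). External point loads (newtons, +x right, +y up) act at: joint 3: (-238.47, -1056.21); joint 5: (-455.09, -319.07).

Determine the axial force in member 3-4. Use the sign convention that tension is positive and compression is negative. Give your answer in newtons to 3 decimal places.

-69.072

N=6 nodes, M=9 members, R=3 reactions → 2N=12, M+R=12
member 0 (0-1): L=4.4780, (cx,cy)=(0.2365,0.9716)
member 1 (0-2): L=2.0300, (cx,cy)=(1.0000,0.0000)
member 2 (1-2): L=4.4580, (cx,cy)=(0.2178,-0.9760)
member 3 (1-3): L=1.7531, (cx,cy)=(0.9971,-0.0764)
member 4 (2-3): L=4.2880, (cx,cy)=(0.1812,0.9834)
member 5 (2-4): L=1.8790, (cx,cy)=(1.0000,0.0000)
member 6 (3-4): L=4.3586, (cx,cy)=(0.2528,-0.9675)
member 7 (3-5): L=2.0058, (cx,cy)=(0.9936,-0.1127)
member 8 (4-5): L=4.0892, (cx,cy)=(0.2179,0.9760)
solve A·x = −loads:
  F[0-1] = -974.5731 N (compression)
  F[0-2] = -463.0848 N (compression)
  F[1-2] = +1005.5273 N (tension)
  F[1-3] = -450.8070 N (compression)
  F[2-3] = -997.9058 N (compression)
  F[2-4] = -63.2473 N (compression)
  F[3-4] = -69.0720 N (compression)
  F[3-5] = -376.7784 N (compression)
  F[4-5] = -370.4233 N (compression)
  Rx@0 = +693.5600 N
  Ry@0 = +946.9287 N
  Ry@4 = +428.3513 N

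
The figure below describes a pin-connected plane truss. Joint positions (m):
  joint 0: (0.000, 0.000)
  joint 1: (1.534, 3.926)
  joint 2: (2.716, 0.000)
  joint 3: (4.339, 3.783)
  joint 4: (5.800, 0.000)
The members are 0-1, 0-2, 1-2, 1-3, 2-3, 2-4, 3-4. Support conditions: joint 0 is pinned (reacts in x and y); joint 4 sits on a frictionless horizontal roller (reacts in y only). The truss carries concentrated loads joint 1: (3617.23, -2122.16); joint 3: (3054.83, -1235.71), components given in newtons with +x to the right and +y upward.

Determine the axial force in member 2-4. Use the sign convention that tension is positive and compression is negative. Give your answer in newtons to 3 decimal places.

N=5 nodes, M=7 members, R=3 reactions → 2N=10, M+R=10
member 0 (0-1): L=4.2150, (cx,cy)=(0.3639,0.9314)
member 1 (0-2): L=2.7160, (cx,cy)=(1.0000,0.0000)
member 2 (1-2): L=4.1001, (cx,cy)=(0.2883,-0.9575)
member 3 (1-3): L=2.8086, (cx,cy)=(0.9987,-0.0509)
member 4 (2-3): L=4.1165, (cx,cy)=(0.3943,0.9190)
member 5 (2-4): L=3.0840, (cx,cy)=(1.0000,0.0000)
member 6 (3-4): L=4.0553, (cx,cy)=(0.3603,-0.9328)
solve A·x = −loads:
  F[0-1] = +2757.9478 N (tension)
  F[0-2] = +5668.3486 N (tension)
  F[1-2] = -4834.0219 N (compression)
  F[1-3] = -1221.5146 N (compression)
  F[2-3] = +5036.7981 N (tension)
  F[2-4] = +2288.8964 N (tension)
  F[3-4] = -6353.3227 N (compression)
  Rx@0 = -6672.0600 N
  Ry@0 = -2568.8207 N
  Ry@4 = +5926.6907 N

2288.896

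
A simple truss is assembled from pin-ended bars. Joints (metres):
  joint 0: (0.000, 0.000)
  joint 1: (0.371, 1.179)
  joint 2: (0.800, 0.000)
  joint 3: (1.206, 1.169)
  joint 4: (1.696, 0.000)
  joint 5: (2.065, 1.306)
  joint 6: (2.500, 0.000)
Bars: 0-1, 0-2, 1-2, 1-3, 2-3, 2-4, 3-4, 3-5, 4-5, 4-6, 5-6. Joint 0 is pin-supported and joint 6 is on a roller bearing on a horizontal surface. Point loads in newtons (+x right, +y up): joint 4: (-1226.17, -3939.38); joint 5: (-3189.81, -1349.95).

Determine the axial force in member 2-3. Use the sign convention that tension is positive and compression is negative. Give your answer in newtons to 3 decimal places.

-3381.160

N=7 nodes, M=11 members, R=3 reactions → 2N=14, M+R=14
member 0 (0-1): L=1.2360, (cx,cy)=(0.3002,0.9539)
member 1 (0-2): L=0.8000, (cx,cy)=(1.0000,0.0000)
member 2 (1-2): L=1.2546, (cx,cy)=(0.3419,-0.9397)
member 3 (1-3): L=0.8351, (cx,cy)=(0.9999,-0.0120)
member 4 (2-3): L=1.2375, (cx,cy)=(0.3281,0.9446)
member 5 (2-4): L=0.8960, (cx,cy)=(1.0000,0.0000)
member 6 (3-4): L=1.2675, (cx,cy)=(0.3866,-0.9223)
member 7 (3-5): L=0.8699, (cx,cy)=(0.9875,0.1575)
member 8 (4-5): L=1.3571, (cx,cy)=(0.2719,0.9623)
member 9 (4-6): L=0.8040, (cx,cy)=(1.0000,0.0000)
member 10 (5-6): L=1.3765, (cx,cy)=(0.3160,-0.9488)
solve A·x = −loads:
  F[0-1] = -3321.3051 N (compression)
  F[0-2] = -3419.0465 N (compression)
  F[1-2] = +3398.8830 N (tension)
  F[1-3] = -2159.2856 N (compression)
  F[2-3] = -3381.1600 N (compression)
  F[2-4] = -1147.5522 N (compression)
  F[3-4] = +2690.1579 N (tension)
  F[3-5] = -4362.8266 N (compression)
  F[4-5] = +1515.4536 N (tension)
  F[4-6] = +706.5177 N (tension)
  F[5-6] = -2235.7461 N (compression)
  Rx@0 = +4415.9800 N
  Ry@0 = +3168.1527 N
  Ry@6 = +2121.1773 N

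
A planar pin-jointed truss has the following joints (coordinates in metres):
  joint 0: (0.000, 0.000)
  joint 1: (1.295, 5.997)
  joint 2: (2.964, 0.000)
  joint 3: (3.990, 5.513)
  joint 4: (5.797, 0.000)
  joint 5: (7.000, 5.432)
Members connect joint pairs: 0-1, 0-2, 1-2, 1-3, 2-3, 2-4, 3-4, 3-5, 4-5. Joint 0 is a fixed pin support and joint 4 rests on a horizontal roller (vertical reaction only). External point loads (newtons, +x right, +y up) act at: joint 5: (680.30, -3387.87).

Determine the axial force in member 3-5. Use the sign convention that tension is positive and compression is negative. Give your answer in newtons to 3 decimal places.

N=6 nodes, M=9 members, R=3 reactions → 2N=12, M+R=12
member 0 (0-1): L=6.1352, (cx,cy)=(0.2111,0.9775)
member 1 (0-2): L=2.9640, (cx,cy)=(1.0000,0.0000)
member 2 (1-2): L=6.2249, (cx,cy)=(0.2681,-0.9634)
member 3 (1-3): L=2.7381, (cx,cy)=(0.9843,-0.1768)
member 4 (2-3): L=5.6077, (cx,cy)=(0.1830,0.9831)
member 5 (2-4): L=2.8330, (cx,cy)=(1.0000,0.0000)
member 6 (3-4): L=5.8016, (cx,cy)=(0.3115,-0.9503)
member 7 (3-5): L=3.0111, (cx,cy)=(0.9996,-0.0269)
member 8 (4-5): L=5.5636, (cx,cy)=(0.2162,0.9763)
solve A·x = −loads:
  F[0-1] = +1371.4190 N (tension)
  F[0-2] = +390.8263 N (tension)
  F[1-2] = -1521.4752 N (compression)
  F[1-3] = +708.5633 N (tension)
  F[2-3] = +1490.9364 N (tension)
  F[2-4] = -289.8935 N (compression)
  F[3-4] = -1450.9653 N (compression)
  F[3-5] = +1422.6354 N (tension)
  F[4-5] = -3430.7608 N (compression)
  Rx@0 = -680.3000 N
  Ry@0 = -1340.5205 N
  Ry@4 = +4728.3905 N

1422.635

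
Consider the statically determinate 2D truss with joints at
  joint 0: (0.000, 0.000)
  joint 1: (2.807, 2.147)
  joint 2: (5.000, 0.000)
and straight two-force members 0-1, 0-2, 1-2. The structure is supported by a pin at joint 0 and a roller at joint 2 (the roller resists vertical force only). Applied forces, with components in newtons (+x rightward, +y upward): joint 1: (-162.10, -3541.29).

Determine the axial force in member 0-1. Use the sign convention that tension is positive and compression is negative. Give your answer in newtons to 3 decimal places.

N=3 nodes, M=3 members, R=3 reactions → 2N=6, M+R=6
member 0 (0-1): L=3.5340, (cx,cy)=(0.7943,0.6075)
member 1 (0-2): L=5.0000, (cx,cy)=(1.0000,0.0000)
member 2 (1-2): L=3.0690, (cx,cy)=(0.7146,-0.6996)
solve A·x = −loads:
  F[0-1] = -2671.1512 N (compression)
  F[0-2] = +1959.5783 N (tension)
  F[1-2] = -2742.3514 N (compression)
  Rx@0 = +162.1000 N
  Ry@0 = +1622.8155 N
  Ry@2 = +1918.4745 N

-2671.151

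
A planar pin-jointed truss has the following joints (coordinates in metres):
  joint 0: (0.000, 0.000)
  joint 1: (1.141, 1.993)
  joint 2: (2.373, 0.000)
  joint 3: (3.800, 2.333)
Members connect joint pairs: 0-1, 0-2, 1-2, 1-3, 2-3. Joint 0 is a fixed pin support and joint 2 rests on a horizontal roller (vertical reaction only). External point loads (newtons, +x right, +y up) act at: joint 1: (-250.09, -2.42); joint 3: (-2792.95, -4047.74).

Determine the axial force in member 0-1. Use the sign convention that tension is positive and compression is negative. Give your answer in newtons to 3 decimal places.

-602.722

N=4 nodes, M=5 members, R=3 reactions → 2N=8, M+R=8
member 0 (0-1): L=2.2965, (cx,cy)=(0.4968,0.8678)
member 1 (0-2): L=2.3730, (cx,cy)=(1.0000,0.0000)
member 2 (1-2): L=2.3430, (cx,cy)=(0.5258,-0.8506)
member 3 (1-3): L=2.6806, (cx,cy)=(0.9919,0.1268)
member 4 (2-3): L=2.7348, (cx,cy)=(0.5218,0.8531)
solve A·x = −loads:
  F[0-1] = -602.7223 N (compression)
  F[0-2] = -2743.5821 N (compression)
  F[1-2] = +560.3776 N (tension)
  F[1-3] = -346.8215 N (compression)
  F[2-3] = -4693.3226 N (compression)
  Rx@0 = +3043.0400 N
  Ry@0 = +523.0671 N
  Ry@2 = +3527.0929 N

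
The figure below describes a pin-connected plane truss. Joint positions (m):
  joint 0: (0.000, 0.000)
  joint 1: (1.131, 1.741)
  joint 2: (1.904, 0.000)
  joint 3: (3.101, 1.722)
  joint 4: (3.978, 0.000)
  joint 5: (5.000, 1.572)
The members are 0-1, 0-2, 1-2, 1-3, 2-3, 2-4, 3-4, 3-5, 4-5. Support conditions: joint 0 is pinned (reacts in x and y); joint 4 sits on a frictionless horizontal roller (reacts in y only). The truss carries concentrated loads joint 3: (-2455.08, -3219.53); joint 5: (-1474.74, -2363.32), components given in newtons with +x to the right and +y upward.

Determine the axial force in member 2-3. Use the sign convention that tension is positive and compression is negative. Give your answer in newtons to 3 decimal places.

N=6 nodes, M=9 members, R=3 reactions → 2N=12, M+R=12
member 0 (0-1): L=2.0761, (cx,cy)=(0.5448,0.8386)
member 1 (0-2): L=1.9040, (cx,cy)=(1.0000,0.0000)
member 2 (1-2): L=1.9049, (cx,cy)=(0.4058,-0.9140)
member 3 (1-3): L=1.9701, (cx,cy)=(1.0000,-0.0096)
member 4 (2-3): L=2.0972, (cx,cy)=(0.5708,0.8211)
member 5 (2-4): L=2.0740, (cx,cy)=(1.0000,0.0000)
member 6 (3-4): L=1.9325, (cx,cy)=(0.4538,-0.8911)
member 7 (3-5): L=1.9049, (cx,cy)=(0.9969,-0.0787)
member 8 (4-5): L=1.8750, (cx,cy)=(0.5451,0.8384)
solve A·x = −loads:
  F[0-1] = -2084.6424 N (compression)
  F[0-2] = -2794.1730 N (compression)
  F[1-2] = +1932.9792 N (tension)
  F[1-3] = -1920.1344 N (compression)
  F[2-3] = -2151.5669 N (compression)
  F[2-4] = -781.7228 N (compression)
  F[3-4] = -1656.4121 N (compression)
  F[3-5] = +58.8869 N (tension)
  F[4-5] = -2813.3319 N (compression)
  Rx@0 = +3929.8200 N
  Ry@0 = +1748.1533 N
  Ry@4 = +3834.6967 N

-2151.567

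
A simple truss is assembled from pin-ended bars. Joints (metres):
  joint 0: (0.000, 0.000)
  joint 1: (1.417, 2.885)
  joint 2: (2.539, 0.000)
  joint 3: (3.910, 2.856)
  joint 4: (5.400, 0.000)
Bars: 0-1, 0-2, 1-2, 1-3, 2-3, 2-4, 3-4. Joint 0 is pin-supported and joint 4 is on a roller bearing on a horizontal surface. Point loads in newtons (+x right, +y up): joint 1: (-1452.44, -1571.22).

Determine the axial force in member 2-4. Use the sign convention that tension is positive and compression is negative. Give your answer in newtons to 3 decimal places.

-189.735

N=5 nodes, M=7 members, R=3 reactions → 2N=10, M+R=10
member 0 (0-1): L=3.2142, (cx,cy)=(0.4409,0.8976)
member 1 (0-2): L=2.5390, (cx,cy)=(1.0000,0.0000)
member 2 (1-2): L=3.0955, (cx,cy)=(0.3625,-0.9320)
member 3 (1-3): L=2.4932, (cx,cy)=(0.9999,-0.0116)
member 4 (2-3): L=3.1680, (cx,cy)=(0.4328,0.9015)
member 5 (2-4): L=2.8610, (cx,cy)=(1.0000,0.0000)
member 6 (3-4): L=3.2213, (cx,cy)=(0.4625,-0.8866)
solve A·x = −loads:
  F[0-1] = -2155.6896 N (compression)
  F[0-2] = -502.0924 N (compression)
  F[1-2] = +385.6930 N (tension)
  F[1-3] = +362.3179 N (tension)
  F[2-3] = -398.7377 N (compression)
  F[2-4] = -189.7349 N (compression)
  F[3-4] = +410.1979 N (tension)
  Rx@0 = +1452.4400 N
  Ry@0 = +1934.8998 N
  Ry@4 = -363.6798 N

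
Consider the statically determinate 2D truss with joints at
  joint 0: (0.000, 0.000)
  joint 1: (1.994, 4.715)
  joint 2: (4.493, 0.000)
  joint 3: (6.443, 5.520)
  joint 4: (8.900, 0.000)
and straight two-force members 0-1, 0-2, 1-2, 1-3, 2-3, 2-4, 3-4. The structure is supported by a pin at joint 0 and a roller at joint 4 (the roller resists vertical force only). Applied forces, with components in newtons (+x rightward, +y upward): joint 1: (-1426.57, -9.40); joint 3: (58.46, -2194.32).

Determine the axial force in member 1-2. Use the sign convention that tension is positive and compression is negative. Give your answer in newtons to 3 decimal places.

1527.756

N=5 nodes, M=7 members, R=3 reactions → 2N=10, M+R=10
member 0 (0-1): L=5.1193, (cx,cy)=(0.3895,0.9210)
member 1 (0-2): L=4.4930, (cx,cy)=(1.0000,0.0000)
member 2 (1-2): L=5.3363, (cx,cy)=(0.4683,-0.8836)
member 3 (1-3): L=4.5212, (cx,cy)=(0.9840,0.1780)
member 4 (2-3): L=5.8543, (cx,cy)=(0.3331,0.9429)
member 5 (2-4): L=4.4070, (cx,cy)=(1.0000,0.0000)
member 6 (3-4): L=6.0421, (cx,cy)=(0.4066,-0.9136)
solve A·x = −loads:
  F[0-1] = -1446.8435 N (compression)
  F[0-2] = -804.5555 N (compression)
  F[1-2] = +1527.7561 N (tension)
  F[1-3] = +149.9620 N (tension)
  F[2-3] = -1431.6302 N (compression)
  F[2-4] = +387.7531 N (tension)
  F[3-4] = -953.5418 N (compression)
  Rx@0 = +1368.1100 N
  Ry@0 = +1332.5774 N
  Ry@4 = +871.1426 N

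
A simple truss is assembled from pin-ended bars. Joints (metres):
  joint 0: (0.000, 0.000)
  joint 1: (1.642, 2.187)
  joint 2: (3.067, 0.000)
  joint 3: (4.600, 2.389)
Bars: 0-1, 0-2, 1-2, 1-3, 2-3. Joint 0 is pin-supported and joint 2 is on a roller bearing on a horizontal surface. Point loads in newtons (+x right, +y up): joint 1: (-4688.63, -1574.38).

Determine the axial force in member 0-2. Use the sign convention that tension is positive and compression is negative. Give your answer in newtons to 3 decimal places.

N=4 nodes, M=5 members, R=3 reactions → 2N=8, M+R=8
member 0 (0-1): L=2.7348, (cx,cy)=(0.6004,0.7997)
member 1 (0-2): L=3.0670, (cx,cy)=(1.0000,0.0000)
member 2 (1-2): L=2.6103, (cx,cy)=(0.5459,-0.8378)
member 3 (1-3): L=2.9649, (cx,cy)=(0.9977,0.0681)
member 4 (2-3): L=2.8386, (cx,cy)=(0.5401,0.8416)
solve A·x = −loads:
  F[0-1] = -5095.5034 N (compression)
  F[0-2] = -1629.2416 N (compression)
  F[1-2] = +2984.4118 N (tension)
  F[1-3] = +0.0000 N (tension)
  F[2-3] = -0.0000 N (compression)
  Rx@0 = +4688.6300 N
  Ry@0 = +4074.8371 N
  Ry@2 = -2500.4571 N

-1629.242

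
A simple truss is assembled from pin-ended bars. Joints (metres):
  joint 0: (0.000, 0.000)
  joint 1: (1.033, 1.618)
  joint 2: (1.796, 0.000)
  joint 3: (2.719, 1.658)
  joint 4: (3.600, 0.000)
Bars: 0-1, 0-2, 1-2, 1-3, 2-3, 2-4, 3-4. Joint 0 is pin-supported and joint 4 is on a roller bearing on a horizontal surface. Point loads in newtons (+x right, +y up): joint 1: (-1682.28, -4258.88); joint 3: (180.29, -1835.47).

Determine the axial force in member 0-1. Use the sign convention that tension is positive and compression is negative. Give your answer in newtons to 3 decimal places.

N=5 nodes, M=7 members, R=3 reactions → 2N=10, M+R=10
member 0 (0-1): L=1.9196, (cx,cy)=(0.5381,0.8429)
member 1 (0-2): L=1.7960, (cx,cy)=(1.0000,0.0000)
member 2 (1-2): L=1.7889, (cx,cy)=(0.4265,-0.9045)
member 3 (1-3): L=1.6865, (cx,cy)=(0.9997,0.0237)
member 4 (2-3): L=1.8976, (cx,cy)=(0.4864,0.8737)
member 5 (2-4): L=1.8040, (cx,cy)=(1.0000,0.0000)
member 6 (3-4): L=1.8775, (cx,cy)=(0.4692,-0.8831)
solve A·x = −loads:
  F[0-1] = -4934.4162 N (compression)
  F[0-2] = +1153.3283 N (tension)
  F[1-2] = -134.3861 N (compression)
  F[1-3] = -915.9771 N (compression)
  F[2-3] = +139.1144 N (tension)
  F[2-4] = +1028.3437 N (tension)
  F[3-4] = -2191.5412 N (compression)
  Rx@0 = +1501.9900 N
  Ry@0 = +4159.0562 N
  Ry@4 = +1935.2938 N

-4934.416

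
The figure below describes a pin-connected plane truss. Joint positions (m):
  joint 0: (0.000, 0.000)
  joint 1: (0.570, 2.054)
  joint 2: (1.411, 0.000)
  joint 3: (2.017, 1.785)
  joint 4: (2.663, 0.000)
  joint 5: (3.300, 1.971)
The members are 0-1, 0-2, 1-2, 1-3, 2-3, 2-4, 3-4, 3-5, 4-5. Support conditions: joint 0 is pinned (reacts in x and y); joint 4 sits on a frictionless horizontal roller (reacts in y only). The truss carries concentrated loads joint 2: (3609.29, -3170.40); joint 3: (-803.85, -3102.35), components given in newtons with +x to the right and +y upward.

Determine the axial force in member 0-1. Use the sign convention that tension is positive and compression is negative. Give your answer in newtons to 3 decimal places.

N=6 nodes, M=9 members, R=3 reactions → 2N=12, M+R=12
member 0 (0-1): L=2.1316, (cx,cy)=(0.2674,0.9636)
member 1 (0-2): L=1.4110, (cx,cy)=(1.0000,0.0000)
member 2 (1-2): L=2.2195, (cx,cy)=(0.3789,-0.9254)
member 3 (1-3): L=1.4718, (cx,cy)=(0.9832,-0.1828)
member 4 (2-3): L=1.8851, (cx,cy)=(0.3215,0.9469)
member 5 (2-4): L=1.2520, (cx,cy)=(1.0000,0.0000)
member 6 (3-4): L=1.8983, (cx,cy)=(0.3403,-0.9403)
member 7 (3-5): L=1.2964, (cx,cy)=(0.9897,0.1435)
member 8 (4-5): L=2.0714, (cx,cy)=(0.3075,0.9515)
solve A·x = −loads:
  F[0-1] = -2887.0822 N (compression)
  F[0-2] = +3577.4513 N (tension)
  F[1-2] = +3421.6343 N (tension)
  F[1-3] = -2103.9546 N (compression)
  F[2-3] = +4.1291 N (tension)
  F[2-4] = +1263.3374 N (tension)
  F[3-4] = -3712.3726 N (compression)
  F[3-5] = -0.0000 N (compression)
  F[4-5] = +0.0000 N (tension)
  Rx@0 = -2805.4400 N
  Ry@0 = +2781.9494 N
  Ry@4 = +3490.8006 N

-2887.082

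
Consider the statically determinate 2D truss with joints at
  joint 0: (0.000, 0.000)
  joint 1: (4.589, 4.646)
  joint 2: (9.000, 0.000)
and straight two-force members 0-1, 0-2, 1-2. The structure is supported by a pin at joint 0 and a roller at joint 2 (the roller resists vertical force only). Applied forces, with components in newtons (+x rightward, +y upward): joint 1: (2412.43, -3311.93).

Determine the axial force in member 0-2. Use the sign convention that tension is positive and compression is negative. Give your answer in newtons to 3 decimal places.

N=3 nodes, M=3 members, R=3 reactions → 2N=6, M+R=6
member 0 (0-1): L=6.5303, (cx,cy)=(0.7027,0.7115)
member 1 (0-2): L=9.0000, (cx,cy)=(1.0000,0.0000)
member 2 (1-2): L=6.4064, (cx,cy)=(0.6885,-0.7252)
solve A·x = −loads:
  F[0-1] = -531.1121 N (compression)
  F[0-2] = +2785.6579 N (tension)
  F[1-2] = -4045.8169 N (compression)
  Rx@0 = -2412.4300 N
  Ry@0 = +377.8637 N
  Ry@2 = +2934.0663 N

2785.658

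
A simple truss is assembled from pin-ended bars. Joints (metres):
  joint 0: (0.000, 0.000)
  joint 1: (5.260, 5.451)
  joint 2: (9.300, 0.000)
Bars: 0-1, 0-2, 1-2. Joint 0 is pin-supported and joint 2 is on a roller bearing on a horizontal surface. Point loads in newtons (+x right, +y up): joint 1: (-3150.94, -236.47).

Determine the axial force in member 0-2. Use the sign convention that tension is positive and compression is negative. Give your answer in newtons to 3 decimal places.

-1269.670

N=3 nodes, M=3 members, R=3 reactions → 2N=6, M+R=6
member 0 (0-1): L=7.5750, (cx,cy)=(0.6944,0.7196)
member 1 (0-2): L=9.3000, (cx,cy)=(1.0000,0.0000)
member 2 (1-2): L=6.7849, (cx,cy)=(0.5954,-0.8034)
solve A·x = −loads:
  F[0-1] = -2709.2519 N (compression)
  F[0-2] = -1269.6703 N (compression)
  F[1-2] = +2132.3263 N (tension)
  Rx@0 = +3150.9400 N
  Ry@0 = +1949.5820 N
  Ry@2 = -1713.1120 N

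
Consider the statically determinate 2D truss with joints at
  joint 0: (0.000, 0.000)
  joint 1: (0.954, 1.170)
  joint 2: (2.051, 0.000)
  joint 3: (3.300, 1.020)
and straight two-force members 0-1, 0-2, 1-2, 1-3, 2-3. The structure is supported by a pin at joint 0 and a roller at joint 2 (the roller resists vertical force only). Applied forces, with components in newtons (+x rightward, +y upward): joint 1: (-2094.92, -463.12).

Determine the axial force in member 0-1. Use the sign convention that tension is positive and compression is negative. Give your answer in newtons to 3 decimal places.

-1861.580

N=4 nodes, M=5 members, R=3 reactions → 2N=8, M+R=8
member 0 (0-1): L=1.5096, (cx,cy)=(0.6319,0.7750)
member 1 (0-2): L=2.0510, (cx,cy)=(1.0000,0.0000)
member 2 (1-2): L=1.6038, (cx,cy)=(0.6840,-0.7295)
member 3 (1-3): L=2.3508, (cx,cy)=(0.9980,-0.0638)
member 4 (2-3): L=1.6126, (cx,cy)=(0.7745,0.6325)
solve A·x = −loads:
  F[0-1] = -1861.5798 N (compression)
  F[0-2] = -918.5164 N (compression)
  F[1-2] = +1342.8943 N (tension)
  F[1-3] = +0.0000 N (tension)
  F[2-3] = -0.0000 N (compression)
  Rx@0 = +2094.9200 N
  Ry@0 = +1442.7592 N
  Ry@2 = -979.6392 N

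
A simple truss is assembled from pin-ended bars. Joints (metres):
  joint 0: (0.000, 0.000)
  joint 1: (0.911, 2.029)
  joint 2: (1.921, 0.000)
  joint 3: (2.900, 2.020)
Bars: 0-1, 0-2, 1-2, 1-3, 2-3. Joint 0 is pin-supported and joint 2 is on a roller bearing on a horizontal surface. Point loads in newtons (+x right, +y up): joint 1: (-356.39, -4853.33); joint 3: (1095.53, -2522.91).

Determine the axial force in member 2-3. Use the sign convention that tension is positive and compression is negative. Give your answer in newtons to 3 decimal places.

N=4 nodes, M=5 members, R=3 reactions → 2N=8, M+R=8
member 0 (0-1): L=2.2241, (cx,cy)=(0.4096,0.9123)
member 1 (0-2): L=1.9210, (cx,cy)=(1.0000,0.0000)
member 2 (1-2): L=2.2665, (cx,cy)=(0.4456,-0.8952)
member 3 (1-3): L=1.9890, (cx,cy)=(1.0000,-0.0045)
member 4 (2-3): L=2.2447, (cx,cy)=(0.4361,0.8999)
solve A·x = −loads:
  F[0-1] = -537.5743 N (compression)
  F[0-2] = +959.3294 N (tension)
  F[1-2] = -4885.2643 N (compression)
  F[1-3] = +2313.2179 N (tension)
  F[2-3] = -2791.9664 N (compression)
  Rx@0 = -739.1400 N
  Ry@0 = +490.4108 N
  Ry@2 = +6885.8292 N

-2791.966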